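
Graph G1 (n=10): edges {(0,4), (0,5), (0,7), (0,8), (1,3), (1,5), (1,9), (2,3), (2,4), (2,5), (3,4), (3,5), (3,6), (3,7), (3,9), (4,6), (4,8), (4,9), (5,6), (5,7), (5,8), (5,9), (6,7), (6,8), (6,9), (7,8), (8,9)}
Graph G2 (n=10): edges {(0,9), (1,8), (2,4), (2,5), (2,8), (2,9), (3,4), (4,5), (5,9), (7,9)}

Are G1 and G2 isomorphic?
No, not isomorphic

The graphs are NOT isomorphic.

Connected components of G1: 1 component(s) with vertex sets [[0, 1, 2, 3, 4, 5, 6, 7, 8, 9]], sizes [10].
Connected components of G2: 2 component(s) with vertex sets [[6], [0, 1, 2, 3, 4, 5, 7, 8, 9]], sizes [1, 9].
The number of connected components (and the multiset of component sizes) is an isomorphism invariant — an isomorphism maps each component of G1 bijectively onto a component of G2. Since G1 has 1 component(s) and G2 has 2, they cannot be isomorphic.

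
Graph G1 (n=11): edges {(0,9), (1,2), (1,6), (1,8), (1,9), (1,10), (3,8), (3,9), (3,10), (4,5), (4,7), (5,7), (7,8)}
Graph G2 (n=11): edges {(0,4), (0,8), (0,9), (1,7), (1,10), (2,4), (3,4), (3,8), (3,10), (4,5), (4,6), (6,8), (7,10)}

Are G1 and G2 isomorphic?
Yes, isomorphic

The graphs are isomorphic.
One valid mapping φ: V(G1) → V(G2): 0→9, 1→4, 2→2, 3→8, 4→7, 5→1, 6→5, 7→10, 8→3, 9→0, 10→6

Verify φ preserves adjacency — for each edge of G1, its image is an edge of G2:
  (0,9) → (φ(0),φ(9)) = (0,9) ∈ E(G2) ✓
  (1,2) → (φ(1),φ(2)) = (2,4) ∈ E(G2) ✓
  (1,6) → (φ(1),φ(6)) = (4,5) ∈ E(G2) ✓
  (1,8) → (φ(1),φ(8)) = (3,4) ∈ E(G2) ✓
  (1,9) → (φ(1),φ(9)) = (0,4) ∈ E(G2) ✓
  (1,10) → (φ(1),φ(10)) = (4,6) ∈ E(G2) ✓
  (3,8) → (φ(3),φ(8)) = (3,8) ∈ E(G2) ✓
  (3,9) → (φ(3),φ(9)) = (0,8) ∈ E(G2) ✓
  (3,10) → (φ(3),φ(10)) = (6,8) ∈ E(G2) ✓
  (4,5) → (φ(4),φ(5)) = (1,7) ∈ E(G2) ✓
  (4,7) → (φ(4),φ(7)) = (7,10) ∈ E(G2) ✓
  (5,7) → (φ(5),φ(7)) = (1,10) ∈ E(G2) ✓
  (7,8) → (φ(7),φ(8)) = (3,10) ∈ E(G2) ✓
All 13 edges of G1 map to edges of G2, and |E(G1)| = |E(G2)| = 13, so φ is a bijection on edges as well as vertices. Hence G1 ≅ G2.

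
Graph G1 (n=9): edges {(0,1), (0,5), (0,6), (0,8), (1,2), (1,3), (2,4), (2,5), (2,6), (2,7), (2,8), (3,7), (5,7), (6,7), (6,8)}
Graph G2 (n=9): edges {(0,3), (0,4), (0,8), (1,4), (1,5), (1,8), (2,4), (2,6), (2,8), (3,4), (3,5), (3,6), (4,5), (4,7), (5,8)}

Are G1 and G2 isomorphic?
Yes, isomorphic

The graphs are isomorphic.
One valid mapping φ: V(G1) → V(G2): 0→8, 1→2, 2→4, 3→6, 4→7, 5→0, 6→5, 7→3, 8→1

Verify φ preserves adjacency — for each edge of G1, its image is an edge of G2:
  (0,1) → (φ(0),φ(1)) = (2,8) ∈ E(G2) ✓
  (0,5) → (φ(0),φ(5)) = (0,8) ∈ E(G2) ✓
  (0,6) → (φ(0),φ(6)) = (5,8) ∈ E(G2) ✓
  (0,8) → (φ(0),φ(8)) = (1,8) ∈ E(G2) ✓
  (1,2) → (φ(1),φ(2)) = (2,4) ∈ E(G2) ✓
  (1,3) → (φ(1),φ(3)) = (2,6) ∈ E(G2) ✓
  (2,4) → (φ(2),φ(4)) = (4,7) ∈ E(G2) ✓
  (2,5) → (φ(2),φ(5)) = (0,4) ∈ E(G2) ✓
  (2,6) → (φ(2),φ(6)) = (4,5) ∈ E(G2) ✓
  (2,7) → (φ(2),φ(7)) = (3,4) ∈ E(G2) ✓
  (2,8) → (φ(2),φ(8)) = (1,4) ∈ E(G2) ✓
  (3,7) → (φ(3),φ(7)) = (3,6) ∈ E(G2) ✓
  (5,7) → (φ(5),φ(7)) = (0,3) ∈ E(G2) ✓
  (6,7) → (φ(6),φ(7)) = (3,5) ∈ E(G2) ✓
  (6,8) → (φ(6),φ(8)) = (1,5) ∈ E(G2) ✓
All 15 edges of G1 map to edges of G2, and |E(G1)| = |E(G2)| = 15, so φ is a bijection on edges as well as vertices. Hence G1 ≅ G2.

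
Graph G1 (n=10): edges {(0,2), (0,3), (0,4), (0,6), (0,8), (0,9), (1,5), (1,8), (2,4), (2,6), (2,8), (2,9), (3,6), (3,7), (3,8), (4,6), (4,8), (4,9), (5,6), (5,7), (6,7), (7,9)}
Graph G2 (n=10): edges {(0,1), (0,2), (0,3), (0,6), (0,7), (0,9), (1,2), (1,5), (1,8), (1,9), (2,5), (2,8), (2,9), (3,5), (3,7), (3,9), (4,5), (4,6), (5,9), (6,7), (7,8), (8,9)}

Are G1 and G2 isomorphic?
Yes, isomorphic

The graphs are isomorphic.
One valid mapping φ: V(G1) → V(G2): 0→9, 1→4, 2→1, 3→3, 4→2, 5→6, 6→0, 7→7, 8→5, 9→8

Verify φ preserves adjacency — for each edge of G1, its image is an edge of G2:
  (0,2) → (φ(0),φ(2)) = (1,9) ∈ E(G2) ✓
  (0,3) → (φ(0),φ(3)) = (3,9) ∈ E(G2) ✓
  (0,4) → (φ(0),φ(4)) = (2,9) ∈ E(G2) ✓
  (0,6) → (φ(0),φ(6)) = (0,9) ∈ E(G2) ✓
  (0,8) → (φ(0),φ(8)) = (5,9) ∈ E(G2) ✓
  (0,9) → (φ(0),φ(9)) = (8,9) ∈ E(G2) ✓
  (1,5) → (φ(1),φ(5)) = (4,6) ∈ E(G2) ✓
  (1,8) → (φ(1),φ(8)) = (4,5) ∈ E(G2) ✓
  (2,4) → (φ(2),φ(4)) = (1,2) ∈ E(G2) ✓
  (2,6) → (φ(2),φ(6)) = (0,1) ∈ E(G2) ✓
  (2,8) → (φ(2),φ(8)) = (1,5) ∈ E(G2) ✓
  (2,9) → (φ(2),φ(9)) = (1,8) ∈ E(G2) ✓
  (3,6) → (φ(3),φ(6)) = (0,3) ∈ E(G2) ✓
  (3,7) → (φ(3),φ(7)) = (3,7) ∈ E(G2) ✓
  (3,8) → (φ(3),φ(8)) = (3,5) ∈ E(G2) ✓
  (4,6) → (φ(4),φ(6)) = (0,2) ∈ E(G2) ✓
  (4,8) → (φ(4),φ(8)) = (2,5) ∈ E(G2) ✓
  (4,9) → (φ(4),φ(9)) = (2,8) ∈ E(G2) ✓
  (5,6) → (φ(5),φ(6)) = (0,6) ∈ E(G2) ✓
  (5,7) → (φ(5),φ(7)) = (6,7) ∈ E(G2) ✓
  (6,7) → (φ(6),φ(7)) = (0,7) ∈ E(G2) ✓
  (7,9) → (φ(7),φ(9)) = (7,8) ∈ E(G2) ✓
All 22 edges of G1 map to edges of G2, and |E(G1)| = |E(G2)| = 22, so φ is a bijection on edges as well as vertices. Hence G1 ≅ G2.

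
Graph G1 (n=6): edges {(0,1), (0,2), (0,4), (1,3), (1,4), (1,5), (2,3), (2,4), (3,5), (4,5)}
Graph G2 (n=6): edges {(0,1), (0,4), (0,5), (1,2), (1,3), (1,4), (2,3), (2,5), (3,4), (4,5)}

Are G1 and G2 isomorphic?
Yes, isomorphic

The graphs are isomorphic.
One valid mapping φ: V(G1) → V(G2): 0→0, 1→1, 2→5, 3→2, 4→4, 5→3

Verify φ preserves adjacency — for each edge of G1, its image is an edge of G2:
  (0,1) → (φ(0),φ(1)) = (0,1) ∈ E(G2) ✓
  (0,2) → (φ(0),φ(2)) = (0,5) ∈ E(G2) ✓
  (0,4) → (φ(0),φ(4)) = (0,4) ∈ E(G2) ✓
  (1,3) → (φ(1),φ(3)) = (1,2) ∈ E(G2) ✓
  (1,4) → (φ(1),φ(4)) = (1,4) ∈ E(G2) ✓
  (1,5) → (φ(1),φ(5)) = (1,3) ∈ E(G2) ✓
  (2,3) → (φ(2),φ(3)) = (2,5) ∈ E(G2) ✓
  (2,4) → (φ(2),φ(4)) = (4,5) ∈ E(G2) ✓
  (3,5) → (φ(3),φ(5)) = (2,3) ∈ E(G2) ✓
  (4,5) → (φ(4),φ(5)) = (3,4) ∈ E(G2) ✓
All 10 edges of G1 map to edges of G2, and |E(G1)| = |E(G2)| = 10, so φ is a bijection on edges as well as vertices. Hence G1 ≅ G2.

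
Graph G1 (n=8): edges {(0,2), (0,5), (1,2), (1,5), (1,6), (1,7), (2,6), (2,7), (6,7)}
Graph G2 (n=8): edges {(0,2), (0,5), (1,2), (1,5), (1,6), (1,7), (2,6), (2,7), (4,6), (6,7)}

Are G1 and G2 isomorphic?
No, not isomorphic

The graphs are NOT isomorphic.

Counting edges: G1 has 9 edge(s); G2 has 10 edge(s).
Edge count is an isomorphism invariant (a bijection on vertices induces a bijection on edges), so differing edge counts rule out isomorphism.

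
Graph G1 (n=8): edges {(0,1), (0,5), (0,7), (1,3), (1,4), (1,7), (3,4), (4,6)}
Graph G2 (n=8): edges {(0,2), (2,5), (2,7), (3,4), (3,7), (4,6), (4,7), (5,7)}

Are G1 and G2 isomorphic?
Yes, isomorphic

The graphs are isomorphic.
One valid mapping φ: V(G1) → V(G2): 0→2, 1→7, 2→1, 3→3, 4→4, 5→0, 6→6, 7→5

Verify φ preserves adjacency — for each edge of G1, its image is an edge of G2:
  (0,1) → (φ(0),φ(1)) = (2,7) ∈ E(G2) ✓
  (0,5) → (φ(0),φ(5)) = (0,2) ∈ E(G2) ✓
  (0,7) → (φ(0),φ(7)) = (2,5) ∈ E(G2) ✓
  (1,3) → (φ(1),φ(3)) = (3,7) ∈ E(G2) ✓
  (1,4) → (φ(1),φ(4)) = (4,7) ∈ E(G2) ✓
  (1,7) → (φ(1),φ(7)) = (5,7) ∈ E(G2) ✓
  (3,4) → (φ(3),φ(4)) = (3,4) ∈ E(G2) ✓
  (4,6) → (φ(4),φ(6)) = (4,6) ∈ E(G2) ✓
All 8 edges of G1 map to edges of G2, and |E(G1)| = |E(G2)| = 8, so φ is a bijection on edges as well as vertices. Hence G1 ≅ G2.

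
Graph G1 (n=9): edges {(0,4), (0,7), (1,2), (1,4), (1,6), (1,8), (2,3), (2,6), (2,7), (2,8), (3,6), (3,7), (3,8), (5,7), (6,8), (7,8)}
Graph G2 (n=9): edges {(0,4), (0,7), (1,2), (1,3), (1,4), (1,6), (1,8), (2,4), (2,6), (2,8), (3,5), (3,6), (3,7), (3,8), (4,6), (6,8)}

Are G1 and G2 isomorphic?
Yes, isomorphic

The graphs are isomorphic.
One valid mapping φ: V(G1) → V(G2): 0→7, 1→4, 2→1, 3→8, 4→0, 5→5, 6→2, 7→3, 8→6

Verify φ preserves adjacency — for each edge of G1, its image is an edge of G2:
  (0,4) → (φ(0),φ(4)) = (0,7) ∈ E(G2) ✓
  (0,7) → (φ(0),φ(7)) = (3,7) ∈ E(G2) ✓
  (1,2) → (φ(1),φ(2)) = (1,4) ∈ E(G2) ✓
  (1,4) → (φ(1),φ(4)) = (0,4) ∈ E(G2) ✓
  (1,6) → (φ(1),φ(6)) = (2,4) ∈ E(G2) ✓
  (1,8) → (φ(1),φ(8)) = (4,6) ∈ E(G2) ✓
  (2,3) → (φ(2),φ(3)) = (1,8) ∈ E(G2) ✓
  (2,6) → (φ(2),φ(6)) = (1,2) ∈ E(G2) ✓
  (2,7) → (φ(2),φ(7)) = (1,3) ∈ E(G2) ✓
  (2,8) → (φ(2),φ(8)) = (1,6) ∈ E(G2) ✓
  (3,6) → (φ(3),φ(6)) = (2,8) ∈ E(G2) ✓
  (3,7) → (φ(3),φ(7)) = (3,8) ∈ E(G2) ✓
  (3,8) → (φ(3),φ(8)) = (6,8) ∈ E(G2) ✓
  (5,7) → (φ(5),φ(7)) = (3,5) ∈ E(G2) ✓
  (6,8) → (φ(6),φ(8)) = (2,6) ∈ E(G2) ✓
  (7,8) → (φ(7),φ(8)) = (3,6) ∈ E(G2) ✓
All 16 edges of G1 map to edges of G2, and |E(G1)| = |E(G2)| = 16, so φ is a bijection on edges as well as vertices. Hence G1 ≅ G2.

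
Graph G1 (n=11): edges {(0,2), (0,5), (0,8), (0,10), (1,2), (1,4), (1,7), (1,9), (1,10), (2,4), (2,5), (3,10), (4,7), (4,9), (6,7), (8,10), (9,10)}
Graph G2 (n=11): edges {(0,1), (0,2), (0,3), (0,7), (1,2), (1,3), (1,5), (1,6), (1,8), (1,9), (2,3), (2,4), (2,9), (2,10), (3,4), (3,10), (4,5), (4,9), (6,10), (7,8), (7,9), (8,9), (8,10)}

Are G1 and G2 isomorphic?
No, not isomorphic

The graphs are NOT isomorphic.

Degrees in G1: deg(0)=4, deg(1)=5, deg(2)=4, deg(3)=1, deg(4)=4, deg(5)=2, deg(6)=1, deg(7)=3, deg(8)=2, deg(9)=3, deg(10)=5.
Sorted degree sequence of G1: [5, 5, 4, 4, 4, 3, 3, 2, 2, 1, 1].
Degrees in G2: deg(0)=4, deg(1)=7, deg(2)=6, deg(3)=5, deg(4)=4, deg(5)=2, deg(6)=2, deg(7)=3, deg(8)=4, deg(9)=5, deg(10)=4.
Sorted degree sequence of G2: [7, 6, 5, 5, 4, 4, 4, 4, 3, 2, 2].
The (sorted) degree sequence is an isomorphism invariant, so since G1 and G2 have different degree sequences they cannot be isomorphic.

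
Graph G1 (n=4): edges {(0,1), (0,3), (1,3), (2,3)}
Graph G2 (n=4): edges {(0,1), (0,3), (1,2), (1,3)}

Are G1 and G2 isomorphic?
Yes, isomorphic

The graphs are isomorphic.
One valid mapping φ: V(G1) → V(G2): 0→0, 1→3, 2→2, 3→1

Verify φ preserves adjacency — for each edge of G1, its image is an edge of G2:
  (0,1) → (φ(0),φ(1)) = (0,3) ∈ E(G2) ✓
  (0,3) → (φ(0),φ(3)) = (0,1) ∈ E(G2) ✓
  (1,3) → (φ(1),φ(3)) = (1,3) ∈ E(G2) ✓
  (2,3) → (φ(2),φ(3)) = (1,2) ∈ E(G2) ✓
All 4 edges of G1 map to edges of G2, and |E(G1)| = |E(G2)| = 4, so φ is a bijection on edges as well as vertices. Hence G1 ≅ G2.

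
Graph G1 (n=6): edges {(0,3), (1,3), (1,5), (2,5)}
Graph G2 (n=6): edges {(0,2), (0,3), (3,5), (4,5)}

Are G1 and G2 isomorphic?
Yes, isomorphic

The graphs are isomorphic.
One valid mapping φ: V(G1) → V(G2): 0→4, 1→3, 2→2, 3→5, 4→1, 5→0

Verify φ preserves adjacency — for each edge of G1, its image is an edge of G2:
  (0,3) → (φ(0),φ(3)) = (4,5) ∈ E(G2) ✓
  (1,3) → (φ(1),φ(3)) = (3,5) ∈ E(G2) ✓
  (1,5) → (φ(1),φ(5)) = (0,3) ∈ E(G2) ✓
  (2,5) → (φ(2),φ(5)) = (0,2) ∈ E(G2) ✓
All 4 edges of G1 map to edges of G2, and |E(G1)| = |E(G2)| = 4, so φ is a bijection on edges as well as vertices. Hence G1 ≅ G2.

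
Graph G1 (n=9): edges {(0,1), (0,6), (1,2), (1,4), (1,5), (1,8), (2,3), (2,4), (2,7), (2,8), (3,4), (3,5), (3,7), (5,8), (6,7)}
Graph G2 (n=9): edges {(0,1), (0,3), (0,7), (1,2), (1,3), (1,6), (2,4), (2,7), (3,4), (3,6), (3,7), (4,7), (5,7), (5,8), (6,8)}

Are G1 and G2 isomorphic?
Yes, isomorphic

The graphs are isomorphic.
One valid mapping φ: V(G1) → V(G2): 0→5, 1→7, 2→3, 3→1, 4→0, 5→2, 6→8, 7→6, 8→4

Verify φ preserves adjacency — for each edge of G1, its image is an edge of G2:
  (0,1) → (φ(0),φ(1)) = (5,7) ∈ E(G2) ✓
  (0,6) → (φ(0),φ(6)) = (5,8) ∈ E(G2) ✓
  (1,2) → (φ(1),φ(2)) = (3,7) ∈ E(G2) ✓
  (1,4) → (φ(1),φ(4)) = (0,7) ∈ E(G2) ✓
  (1,5) → (φ(1),φ(5)) = (2,7) ∈ E(G2) ✓
  (1,8) → (φ(1),φ(8)) = (4,7) ∈ E(G2) ✓
  (2,3) → (φ(2),φ(3)) = (1,3) ∈ E(G2) ✓
  (2,4) → (φ(2),φ(4)) = (0,3) ∈ E(G2) ✓
  (2,7) → (φ(2),φ(7)) = (3,6) ∈ E(G2) ✓
  (2,8) → (φ(2),φ(8)) = (3,4) ∈ E(G2) ✓
  (3,4) → (φ(3),φ(4)) = (0,1) ∈ E(G2) ✓
  (3,5) → (φ(3),φ(5)) = (1,2) ∈ E(G2) ✓
  (3,7) → (φ(3),φ(7)) = (1,6) ∈ E(G2) ✓
  (5,8) → (φ(5),φ(8)) = (2,4) ∈ E(G2) ✓
  (6,7) → (φ(6),φ(7)) = (6,8) ∈ E(G2) ✓
All 15 edges of G1 map to edges of G2, and |E(G1)| = |E(G2)| = 15, so φ is a bijection on edges as well as vertices. Hence G1 ≅ G2.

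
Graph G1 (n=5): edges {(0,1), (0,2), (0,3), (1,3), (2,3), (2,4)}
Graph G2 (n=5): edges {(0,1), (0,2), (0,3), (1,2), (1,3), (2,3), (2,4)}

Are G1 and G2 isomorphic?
No, not isomorphic

The graphs are NOT isomorphic.

Counting edges: G1 has 6 edge(s); G2 has 7 edge(s).
Edge count is an isomorphism invariant (a bijection on vertices induces a bijection on edges), so differing edge counts rule out isomorphism.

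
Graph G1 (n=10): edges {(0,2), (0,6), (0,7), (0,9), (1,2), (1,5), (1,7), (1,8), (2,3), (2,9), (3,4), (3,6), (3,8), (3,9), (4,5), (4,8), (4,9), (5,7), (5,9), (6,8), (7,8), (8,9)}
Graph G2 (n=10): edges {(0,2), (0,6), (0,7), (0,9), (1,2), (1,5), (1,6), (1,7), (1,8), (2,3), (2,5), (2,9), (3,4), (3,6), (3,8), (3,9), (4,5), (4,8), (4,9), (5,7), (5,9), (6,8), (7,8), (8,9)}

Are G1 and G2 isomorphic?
No, not isomorphic

The graphs are NOT isomorphic.

Counting edges: G1 has 22 edge(s); G2 has 24 edge(s).
Edge count is an isomorphism invariant (a bijection on vertices induces a bijection on edges), so differing edge counts rule out isomorphism.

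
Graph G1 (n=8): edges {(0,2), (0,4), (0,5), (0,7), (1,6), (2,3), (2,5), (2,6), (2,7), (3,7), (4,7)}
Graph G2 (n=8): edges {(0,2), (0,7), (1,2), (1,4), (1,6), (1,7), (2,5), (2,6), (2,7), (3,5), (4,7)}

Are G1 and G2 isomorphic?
Yes, isomorphic

The graphs are isomorphic.
One valid mapping φ: V(G1) → V(G2): 0→7, 1→3, 2→2, 3→6, 4→4, 5→0, 6→5, 7→1

Verify φ preserves adjacency — for each edge of G1, its image is an edge of G2:
  (0,2) → (φ(0),φ(2)) = (2,7) ∈ E(G2) ✓
  (0,4) → (φ(0),φ(4)) = (4,7) ∈ E(G2) ✓
  (0,5) → (φ(0),φ(5)) = (0,7) ∈ E(G2) ✓
  (0,7) → (φ(0),φ(7)) = (1,7) ∈ E(G2) ✓
  (1,6) → (φ(1),φ(6)) = (3,5) ∈ E(G2) ✓
  (2,3) → (φ(2),φ(3)) = (2,6) ∈ E(G2) ✓
  (2,5) → (φ(2),φ(5)) = (0,2) ∈ E(G2) ✓
  (2,6) → (φ(2),φ(6)) = (2,5) ∈ E(G2) ✓
  (2,7) → (φ(2),φ(7)) = (1,2) ∈ E(G2) ✓
  (3,7) → (φ(3),φ(7)) = (1,6) ∈ E(G2) ✓
  (4,7) → (φ(4),φ(7)) = (1,4) ∈ E(G2) ✓
All 11 edges of G1 map to edges of G2, and |E(G1)| = |E(G2)| = 11, so φ is a bijection on edges as well as vertices. Hence G1 ≅ G2.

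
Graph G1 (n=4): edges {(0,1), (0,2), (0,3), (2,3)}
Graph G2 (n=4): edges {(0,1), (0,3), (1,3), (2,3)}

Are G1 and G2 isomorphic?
Yes, isomorphic

The graphs are isomorphic.
One valid mapping φ: V(G1) → V(G2): 0→3, 1→2, 2→0, 3→1

Verify φ preserves adjacency — for each edge of G1, its image is an edge of G2:
  (0,1) → (φ(0),φ(1)) = (2,3) ∈ E(G2) ✓
  (0,2) → (φ(0),φ(2)) = (0,3) ∈ E(G2) ✓
  (0,3) → (φ(0),φ(3)) = (1,3) ∈ E(G2) ✓
  (2,3) → (φ(2),φ(3)) = (0,1) ∈ E(G2) ✓
All 4 edges of G1 map to edges of G2, and |E(G1)| = |E(G2)| = 4, so φ is a bijection on edges as well as vertices. Hence G1 ≅ G2.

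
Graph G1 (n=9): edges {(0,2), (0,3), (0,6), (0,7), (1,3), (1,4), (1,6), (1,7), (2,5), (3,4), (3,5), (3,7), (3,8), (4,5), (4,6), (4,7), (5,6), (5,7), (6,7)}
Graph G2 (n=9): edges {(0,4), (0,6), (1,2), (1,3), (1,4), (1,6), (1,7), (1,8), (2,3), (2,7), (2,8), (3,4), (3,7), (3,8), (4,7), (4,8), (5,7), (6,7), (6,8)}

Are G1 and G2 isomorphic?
Yes, isomorphic

The graphs are isomorphic.
One valid mapping φ: V(G1) → V(G2): 0→6, 1→2, 2→0, 3→7, 4→3, 5→4, 6→8, 7→1, 8→5

Verify φ preserves adjacency — for each edge of G1, its image is an edge of G2:
  (0,2) → (φ(0),φ(2)) = (0,6) ∈ E(G2) ✓
  (0,3) → (φ(0),φ(3)) = (6,7) ∈ E(G2) ✓
  (0,6) → (φ(0),φ(6)) = (6,8) ∈ E(G2) ✓
  (0,7) → (φ(0),φ(7)) = (1,6) ∈ E(G2) ✓
  (1,3) → (φ(1),φ(3)) = (2,7) ∈ E(G2) ✓
  (1,4) → (φ(1),φ(4)) = (2,3) ∈ E(G2) ✓
  (1,6) → (φ(1),φ(6)) = (2,8) ∈ E(G2) ✓
  (1,7) → (φ(1),φ(7)) = (1,2) ∈ E(G2) ✓
  (2,5) → (φ(2),φ(5)) = (0,4) ∈ E(G2) ✓
  (3,4) → (φ(3),φ(4)) = (3,7) ∈ E(G2) ✓
  (3,5) → (φ(3),φ(5)) = (4,7) ∈ E(G2) ✓
  (3,7) → (φ(3),φ(7)) = (1,7) ∈ E(G2) ✓
  (3,8) → (φ(3),φ(8)) = (5,7) ∈ E(G2) ✓
  (4,5) → (φ(4),φ(5)) = (3,4) ∈ E(G2) ✓
  (4,6) → (φ(4),φ(6)) = (3,8) ∈ E(G2) ✓
  (4,7) → (φ(4),φ(7)) = (1,3) ∈ E(G2) ✓
  (5,6) → (φ(5),φ(6)) = (4,8) ∈ E(G2) ✓
  (5,7) → (φ(5),φ(7)) = (1,4) ∈ E(G2) ✓
  (6,7) → (φ(6),φ(7)) = (1,8) ∈ E(G2) ✓
All 19 edges of G1 map to edges of G2, and |E(G1)| = |E(G2)| = 19, so φ is a bijection on edges as well as vertices. Hence G1 ≅ G2.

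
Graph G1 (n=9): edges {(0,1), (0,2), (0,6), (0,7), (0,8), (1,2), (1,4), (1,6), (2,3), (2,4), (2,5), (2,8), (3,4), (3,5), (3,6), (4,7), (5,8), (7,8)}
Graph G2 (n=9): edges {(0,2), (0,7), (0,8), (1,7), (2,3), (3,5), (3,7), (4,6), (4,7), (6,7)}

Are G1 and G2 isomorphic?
No, not isomorphic

The graphs are NOT isomorphic.

Counting triangles (3-cliques): G1 has 8, G2 has 1.
Triangle count is an isomorphism invariant, so differing triangle counts rule out isomorphism.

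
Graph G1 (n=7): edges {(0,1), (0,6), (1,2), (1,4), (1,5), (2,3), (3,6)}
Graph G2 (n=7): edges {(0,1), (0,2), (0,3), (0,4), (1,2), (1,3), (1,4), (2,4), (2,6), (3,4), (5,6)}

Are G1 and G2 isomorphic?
No, not isomorphic

The graphs are NOT isomorphic.

Degrees in G1: deg(0)=2, deg(1)=4, deg(2)=2, deg(3)=2, deg(4)=1, deg(5)=1, deg(6)=2.
Sorted degree sequence of G1: [4, 2, 2, 2, 2, 1, 1].
Degrees in G2: deg(0)=4, deg(1)=4, deg(2)=4, deg(3)=3, deg(4)=4, deg(5)=1, deg(6)=2.
Sorted degree sequence of G2: [4, 4, 4, 4, 3, 2, 1].
The (sorted) degree sequence is an isomorphism invariant, so since G1 and G2 have different degree sequences they cannot be isomorphic.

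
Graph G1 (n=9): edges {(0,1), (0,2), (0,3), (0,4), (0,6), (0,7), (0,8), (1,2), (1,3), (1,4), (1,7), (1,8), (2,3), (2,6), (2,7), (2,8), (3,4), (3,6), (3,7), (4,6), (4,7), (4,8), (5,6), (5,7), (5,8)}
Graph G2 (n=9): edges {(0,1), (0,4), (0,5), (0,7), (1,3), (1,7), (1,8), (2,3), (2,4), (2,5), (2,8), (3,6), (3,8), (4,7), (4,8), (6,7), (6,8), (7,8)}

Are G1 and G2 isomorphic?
No, not isomorphic

The graphs are NOT isomorphic.

Degrees in G1: deg(0)=7, deg(1)=6, deg(2)=6, deg(3)=6, deg(4)=6, deg(5)=3, deg(6)=5, deg(7)=6, deg(8)=5.
Sorted degree sequence of G1: [7, 6, 6, 6, 6, 6, 5, 5, 3].
Degrees in G2: deg(0)=4, deg(1)=4, deg(2)=4, deg(3)=4, deg(4)=4, deg(5)=2, deg(6)=3, deg(7)=5, deg(8)=6.
Sorted degree sequence of G2: [6, 5, 4, 4, 4, 4, 4, 3, 2].
The (sorted) degree sequence is an isomorphism invariant, so since G1 and G2 have different degree sequences they cannot be isomorphic.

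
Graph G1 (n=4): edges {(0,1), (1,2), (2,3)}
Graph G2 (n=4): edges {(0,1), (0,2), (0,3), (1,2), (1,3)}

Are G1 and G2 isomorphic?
No, not isomorphic

The graphs are NOT isomorphic.

Counting triangles (3-cliques): G1 has 0, G2 has 2.
Triangle count is an isomorphism invariant, so differing triangle counts rule out isomorphism.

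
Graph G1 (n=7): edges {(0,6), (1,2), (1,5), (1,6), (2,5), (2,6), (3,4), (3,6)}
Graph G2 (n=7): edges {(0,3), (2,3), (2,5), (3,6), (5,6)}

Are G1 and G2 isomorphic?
No, not isomorphic

The graphs are NOT isomorphic.

Counting triangles (3-cliques): G1 has 2, G2 has 0.
Triangle count is an isomorphism invariant, so differing triangle counts rule out isomorphism.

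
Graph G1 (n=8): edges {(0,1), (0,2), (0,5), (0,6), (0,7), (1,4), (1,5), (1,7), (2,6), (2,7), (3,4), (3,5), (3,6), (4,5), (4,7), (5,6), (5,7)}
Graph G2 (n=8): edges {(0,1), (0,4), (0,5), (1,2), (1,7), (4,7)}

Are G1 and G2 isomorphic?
No, not isomorphic

The graphs are NOT isomorphic.

Connected components of G1: 1 component(s) with vertex sets [[0, 1, 2, 3, 4, 5, 6, 7]], sizes [8].
Connected components of G2: 3 component(s) with vertex sets [[3], [6], [0, 1, 2, 4, 5, 7]], sizes [1, 1, 6].
The number of connected components (and the multiset of component sizes) is an isomorphism invariant — an isomorphism maps each component of G1 bijectively onto a component of G2. Since G1 has 1 component(s) and G2 has 3, they cannot be isomorphic.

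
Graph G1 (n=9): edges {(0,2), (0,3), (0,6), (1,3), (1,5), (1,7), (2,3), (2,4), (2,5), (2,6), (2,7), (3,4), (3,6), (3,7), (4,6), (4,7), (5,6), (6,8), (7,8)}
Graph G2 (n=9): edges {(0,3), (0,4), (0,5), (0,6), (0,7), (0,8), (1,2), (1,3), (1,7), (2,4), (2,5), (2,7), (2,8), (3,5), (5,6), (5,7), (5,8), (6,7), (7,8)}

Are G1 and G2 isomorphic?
Yes, isomorphic

The graphs are isomorphic.
One valid mapping φ: V(G1) → V(G2): 0→6, 1→1, 2→5, 3→7, 4→8, 5→3, 6→0, 7→2, 8→4

Verify φ preserves adjacency — for each edge of G1, its image is an edge of G2:
  (0,2) → (φ(0),φ(2)) = (5,6) ∈ E(G2) ✓
  (0,3) → (φ(0),φ(3)) = (6,7) ∈ E(G2) ✓
  (0,6) → (φ(0),φ(6)) = (0,6) ∈ E(G2) ✓
  (1,3) → (φ(1),φ(3)) = (1,7) ∈ E(G2) ✓
  (1,5) → (φ(1),φ(5)) = (1,3) ∈ E(G2) ✓
  (1,7) → (φ(1),φ(7)) = (1,2) ∈ E(G2) ✓
  (2,3) → (φ(2),φ(3)) = (5,7) ∈ E(G2) ✓
  (2,4) → (φ(2),φ(4)) = (5,8) ∈ E(G2) ✓
  (2,5) → (φ(2),φ(5)) = (3,5) ∈ E(G2) ✓
  (2,6) → (φ(2),φ(6)) = (0,5) ∈ E(G2) ✓
  (2,7) → (φ(2),φ(7)) = (2,5) ∈ E(G2) ✓
  (3,4) → (φ(3),φ(4)) = (7,8) ∈ E(G2) ✓
  (3,6) → (φ(3),φ(6)) = (0,7) ∈ E(G2) ✓
  (3,7) → (φ(3),φ(7)) = (2,7) ∈ E(G2) ✓
  (4,6) → (φ(4),φ(6)) = (0,8) ∈ E(G2) ✓
  (4,7) → (φ(4),φ(7)) = (2,8) ∈ E(G2) ✓
  (5,6) → (φ(5),φ(6)) = (0,3) ∈ E(G2) ✓
  (6,8) → (φ(6),φ(8)) = (0,4) ∈ E(G2) ✓
  (7,8) → (φ(7),φ(8)) = (2,4) ∈ E(G2) ✓
All 19 edges of G1 map to edges of G2, and |E(G1)| = |E(G2)| = 19, so φ is a bijection on edges as well as vertices. Hence G1 ≅ G2.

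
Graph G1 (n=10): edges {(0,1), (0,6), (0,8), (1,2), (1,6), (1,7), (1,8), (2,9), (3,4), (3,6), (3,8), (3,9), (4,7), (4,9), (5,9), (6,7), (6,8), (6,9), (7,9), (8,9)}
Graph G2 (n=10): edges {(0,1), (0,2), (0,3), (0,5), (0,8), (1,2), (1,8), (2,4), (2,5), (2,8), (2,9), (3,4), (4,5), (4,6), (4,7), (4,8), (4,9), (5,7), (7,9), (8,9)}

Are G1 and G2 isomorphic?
Yes, isomorphic

The graphs are isomorphic.
One valid mapping φ: V(G1) → V(G2): 0→1, 1→0, 2→3, 3→9, 4→7, 5→6, 6→2, 7→5, 8→8, 9→4

Verify φ preserves adjacency — for each edge of G1, its image is an edge of G2:
  (0,1) → (φ(0),φ(1)) = (0,1) ∈ E(G2) ✓
  (0,6) → (φ(0),φ(6)) = (1,2) ∈ E(G2) ✓
  (0,8) → (φ(0),φ(8)) = (1,8) ∈ E(G2) ✓
  (1,2) → (φ(1),φ(2)) = (0,3) ∈ E(G2) ✓
  (1,6) → (φ(1),φ(6)) = (0,2) ∈ E(G2) ✓
  (1,7) → (φ(1),φ(7)) = (0,5) ∈ E(G2) ✓
  (1,8) → (φ(1),φ(8)) = (0,8) ∈ E(G2) ✓
  (2,9) → (φ(2),φ(9)) = (3,4) ∈ E(G2) ✓
  (3,4) → (φ(3),φ(4)) = (7,9) ∈ E(G2) ✓
  (3,6) → (φ(3),φ(6)) = (2,9) ∈ E(G2) ✓
  (3,8) → (φ(3),φ(8)) = (8,9) ∈ E(G2) ✓
  (3,9) → (φ(3),φ(9)) = (4,9) ∈ E(G2) ✓
  (4,7) → (φ(4),φ(7)) = (5,7) ∈ E(G2) ✓
  (4,9) → (φ(4),φ(9)) = (4,7) ∈ E(G2) ✓
  (5,9) → (φ(5),φ(9)) = (4,6) ∈ E(G2) ✓
  (6,7) → (φ(6),φ(7)) = (2,5) ∈ E(G2) ✓
  (6,8) → (φ(6),φ(8)) = (2,8) ∈ E(G2) ✓
  (6,9) → (φ(6),φ(9)) = (2,4) ∈ E(G2) ✓
  (7,9) → (φ(7),φ(9)) = (4,5) ∈ E(G2) ✓
  (8,9) → (φ(8),φ(9)) = (4,8) ∈ E(G2) ✓
All 20 edges of G1 map to edges of G2, and |E(G1)| = |E(G2)| = 20, so φ is a bijection on edges as well as vertices. Hence G1 ≅ G2.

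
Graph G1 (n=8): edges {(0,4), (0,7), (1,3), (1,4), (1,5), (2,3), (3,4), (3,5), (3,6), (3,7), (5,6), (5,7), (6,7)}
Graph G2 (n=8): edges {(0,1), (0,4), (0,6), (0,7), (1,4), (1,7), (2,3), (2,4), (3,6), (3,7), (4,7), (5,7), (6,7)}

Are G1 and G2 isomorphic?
Yes, isomorphic

The graphs are isomorphic.
One valid mapping φ: V(G1) → V(G2): 0→2, 1→6, 2→5, 3→7, 4→3, 5→0, 6→1, 7→4

Verify φ preserves adjacency — for each edge of G1, its image is an edge of G2:
  (0,4) → (φ(0),φ(4)) = (2,3) ∈ E(G2) ✓
  (0,7) → (φ(0),φ(7)) = (2,4) ∈ E(G2) ✓
  (1,3) → (φ(1),φ(3)) = (6,7) ∈ E(G2) ✓
  (1,4) → (φ(1),φ(4)) = (3,6) ∈ E(G2) ✓
  (1,5) → (φ(1),φ(5)) = (0,6) ∈ E(G2) ✓
  (2,3) → (φ(2),φ(3)) = (5,7) ∈ E(G2) ✓
  (3,4) → (φ(3),φ(4)) = (3,7) ∈ E(G2) ✓
  (3,5) → (φ(3),φ(5)) = (0,7) ∈ E(G2) ✓
  (3,6) → (φ(3),φ(6)) = (1,7) ∈ E(G2) ✓
  (3,7) → (φ(3),φ(7)) = (4,7) ∈ E(G2) ✓
  (5,6) → (φ(5),φ(6)) = (0,1) ∈ E(G2) ✓
  (5,7) → (φ(5),φ(7)) = (0,4) ∈ E(G2) ✓
  (6,7) → (φ(6),φ(7)) = (1,4) ∈ E(G2) ✓
All 13 edges of G1 map to edges of G2, and |E(G1)| = |E(G2)| = 13, so φ is a bijection on edges as well as vertices. Hence G1 ≅ G2.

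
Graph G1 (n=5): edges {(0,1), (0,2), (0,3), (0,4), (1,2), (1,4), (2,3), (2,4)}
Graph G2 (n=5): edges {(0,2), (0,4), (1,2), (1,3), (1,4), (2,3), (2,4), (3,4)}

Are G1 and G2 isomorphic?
Yes, isomorphic

The graphs are isomorphic.
One valid mapping φ: V(G1) → V(G2): 0→2, 1→3, 2→4, 3→0, 4→1

Verify φ preserves adjacency — for each edge of G1, its image is an edge of G2:
  (0,1) → (φ(0),φ(1)) = (2,3) ∈ E(G2) ✓
  (0,2) → (φ(0),φ(2)) = (2,4) ∈ E(G2) ✓
  (0,3) → (φ(0),φ(3)) = (0,2) ∈ E(G2) ✓
  (0,4) → (φ(0),φ(4)) = (1,2) ∈ E(G2) ✓
  (1,2) → (φ(1),φ(2)) = (3,4) ∈ E(G2) ✓
  (1,4) → (φ(1),φ(4)) = (1,3) ∈ E(G2) ✓
  (2,3) → (φ(2),φ(3)) = (0,4) ∈ E(G2) ✓
  (2,4) → (φ(2),φ(4)) = (1,4) ∈ E(G2) ✓
All 8 edges of G1 map to edges of G2, and |E(G1)| = |E(G2)| = 8, so φ is a bijection on edges as well as vertices. Hence G1 ≅ G2.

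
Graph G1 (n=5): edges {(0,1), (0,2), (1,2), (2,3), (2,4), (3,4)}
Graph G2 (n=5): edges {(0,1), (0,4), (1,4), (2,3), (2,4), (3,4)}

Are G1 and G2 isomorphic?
Yes, isomorphic

The graphs are isomorphic.
One valid mapping φ: V(G1) → V(G2): 0→0, 1→1, 2→4, 3→3, 4→2

Verify φ preserves adjacency — for each edge of G1, its image is an edge of G2:
  (0,1) → (φ(0),φ(1)) = (0,1) ∈ E(G2) ✓
  (0,2) → (φ(0),φ(2)) = (0,4) ∈ E(G2) ✓
  (1,2) → (φ(1),φ(2)) = (1,4) ∈ E(G2) ✓
  (2,3) → (φ(2),φ(3)) = (3,4) ∈ E(G2) ✓
  (2,4) → (φ(2),φ(4)) = (2,4) ∈ E(G2) ✓
  (3,4) → (φ(3),φ(4)) = (2,3) ∈ E(G2) ✓
All 6 edges of G1 map to edges of G2, and |E(G1)| = |E(G2)| = 6, so φ is a bijection on edges as well as vertices. Hence G1 ≅ G2.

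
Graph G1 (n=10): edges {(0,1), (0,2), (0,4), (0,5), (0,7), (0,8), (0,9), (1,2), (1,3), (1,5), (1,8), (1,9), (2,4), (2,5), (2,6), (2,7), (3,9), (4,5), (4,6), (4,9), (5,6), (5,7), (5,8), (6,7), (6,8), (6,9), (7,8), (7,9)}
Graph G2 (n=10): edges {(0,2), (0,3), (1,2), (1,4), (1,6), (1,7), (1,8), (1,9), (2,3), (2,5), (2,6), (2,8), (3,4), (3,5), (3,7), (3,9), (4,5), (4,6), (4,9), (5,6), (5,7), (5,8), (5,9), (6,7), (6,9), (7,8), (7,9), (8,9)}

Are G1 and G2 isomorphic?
Yes, isomorphic

The graphs are isomorphic.
One valid mapping φ: V(G1) → V(G2): 0→5, 1→3, 2→7, 3→0, 4→8, 5→9, 6→1, 7→6, 8→4, 9→2

Verify φ preserves adjacency — for each edge of G1, its image is an edge of G2:
  (0,1) → (φ(0),φ(1)) = (3,5) ∈ E(G2) ✓
  (0,2) → (φ(0),φ(2)) = (5,7) ∈ E(G2) ✓
  (0,4) → (φ(0),φ(4)) = (5,8) ∈ E(G2) ✓
  (0,5) → (φ(0),φ(5)) = (5,9) ∈ E(G2) ✓
  (0,7) → (φ(0),φ(7)) = (5,6) ∈ E(G2) ✓
  (0,8) → (φ(0),φ(8)) = (4,5) ∈ E(G2) ✓
  (0,9) → (φ(0),φ(9)) = (2,5) ∈ E(G2) ✓
  (1,2) → (φ(1),φ(2)) = (3,7) ∈ E(G2) ✓
  (1,3) → (φ(1),φ(3)) = (0,3) ∈ E(G2) ✓
  (1,5) → (φ(1),φ(5)) = (3,9) ∈ E(G2) ✓
  (1,8) → (φ(1),φ(8)) = (3,4) ∈ E(G2) ✓
  (1,9) → (φ(1),φ(9)) = (2,3) ∈ E(G2) ✓
  (2,4) → (φ(2),φ(4)) = (7,8) ∈ E(G2) ✓
  (2,5) → (φ(2),φ(5)) = (7,9) ∈ E(G2) ✓
  (2,6) → (φ(2),φ(6)) = (1,7) ∈ E(G2) ✓
  (2,7) → (φ(2),φ(7)) = (6,7) ∈ E(G2) ✓
  (3,9) → (φ(3),φ(9)) = (0,2) ∈ E(G2) ✓
  (4,5) → (φ(4),φ(5)) = (8,9) ∈ E(G2) ✓
  (4,6) → (φ(4),φ(6)) = (1,8) ∈ E(G2) ✓
  (4,9) → (φ(4),φ(9)) = (2,8) ∈ E(G2) ✓
  (5,6) → (φ(5),φ(6)) = (1,9) ∈ E(G2) ✓
  (5,7) → (φ(5),φ(7)) = (6,9) ∈ E(G2) ✓
  (5,8) → (φ(5),φ(8)) = (4,9) ∈ E(G2) ✓
  (6,7) → (φ(6),φ(7)) = (1,6) ∈ E(G2) ✓
  (6,8) → (φ(6),φ(8)) = (1,4) ∈ E(G2) ✓
  (6,9) → (φ(6),φ(9)) = (1,2) ∈ E(G2) ✓
  (7,8) → (φ(7),φ(8)) = (4,6) ∈ E(G2) ✓
  (7,9) → (φ(7),φ(9)) = (2,6) ∈ E(G2) ✓
All 28 edges of G1 map to edges of G2, and |E(G1)| = |E(G2)| = 28, so φ is a bijection on edges as well as vertices. Hence G1 ≅ G2.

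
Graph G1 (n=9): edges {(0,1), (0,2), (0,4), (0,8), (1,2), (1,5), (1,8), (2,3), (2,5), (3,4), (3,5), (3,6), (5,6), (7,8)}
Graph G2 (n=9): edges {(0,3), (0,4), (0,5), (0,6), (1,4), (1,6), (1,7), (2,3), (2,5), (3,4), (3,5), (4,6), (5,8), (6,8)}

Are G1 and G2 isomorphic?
Yes, isomorphic

The graphs are isomorphic.
One valid mapping φ: V(G1) → V(G2): 0→6, 1→4, 2→0, 3→5, 4→8, 5→3, 6→2, 7→7, 8→1

Verify φ preserves adjacency — for each edge of G1, its image is an edge of G2:
  (0,1) → (φ(0),φ(1)) = (4,6) ∈ E(G2) ✓
  (0,2) → (φ(0),φ(2)) = (0,6) ∈ E(G2) ✓
  (0,4) → (φ(0),φ(4)) = (6,8) ∈ E(G2) ✓
  (0,8) → (φ(0),φ(8)) = (1,6) ∈ E(G2) ✓
  (1,2) → (φ(1),φ(2)) = (0,4) ∈ E(G2) ✓
  (1,5) → (φ(1),φ(5)) = (3,4) ∈ E(G2) ✓
  (1,8) → (φ(1),φ(8)) = (1,4) ∈ E(G2) ✓
  (2,3) → (φ(2),φ(3)) = (0,5) ∈ E(G2) ✓
  (2,5) → (φ(2),φ(5)) = (0,3) ∈ E(G2) ✓
  (3,4) → (φ(3),φ(4)) = (5,8) ∈ E(G2) ✓
  (3,5) → (φ(3),φ(5)) = (3,5) ∈ E(G2) ✓
  (3,6) → (φ(3),φ(6)) = (2,5) ∈ E(G2) ✓
  (5,6) → (φ(5),φ(6)) = (2,3) ∈ E(G2) ✓
  (7,8) → (φ(7),φ(8)) = (1,7) ∈ E(G2) ✓
All 14 edges of G1 map to edges of G2, and |E(G1)| = |E(G2)| = 14, so φ is a bijection on edges as well as vertices. Hence G1 ≅ G2.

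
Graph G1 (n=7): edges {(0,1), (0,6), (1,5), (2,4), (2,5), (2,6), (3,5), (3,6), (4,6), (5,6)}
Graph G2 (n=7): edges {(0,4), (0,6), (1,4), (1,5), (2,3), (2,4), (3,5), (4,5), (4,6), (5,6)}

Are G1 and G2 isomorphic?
Yes, isomorphic

The graphs are isomorphic.
One valid mapping φ: V(G1) → V(G2): 0→2, 1→3, 2→6, 3→1, 4→0, 5→5, 6→4

Verify φ preserves adjacency — for each edge of G1, its image is an edge of G2:
  (0,1) → (φ(0),φ(1)) = (2,3) ∈ E(G2) ✓
  (0,6) → (φ(0),φ(6)) = (2,4) ∈ E(G2) ✓
  (1,5) → (φ(1),φ(5)) = (3,5) ∈ E(G2) ✓
  (2,4) → (φ(2),φ(4)) = (0,6) ∈ E(G2) ✓
  (2,5) → (φ(2),φ(5)) = (5,6) ∈ E(G2) ✓
  (2,6) → (φ(2),φ(6)) = (4,6) ∈ E(G2) ✓
  (3,5) → (φ(3),φ(5)) = (1,5) ∈ E(G2) ✓
  (3,6) → (φ(3),φ(6)) = (1,4) ∈ E(G2) ✓
  (4,6) → (φ(4),φ(6)) = (0,4) ∈ E(G2) ✓
  (5,6) → (φ(5),φ(6)) = (4,5) ∈ E(G2) ✓
All 10 edges of G1 map to edges of G2, and |E(G1)| = |E(G2)| = 10, so φ is a bijection on edges as well as vertices. Hence G1 ≅ G2.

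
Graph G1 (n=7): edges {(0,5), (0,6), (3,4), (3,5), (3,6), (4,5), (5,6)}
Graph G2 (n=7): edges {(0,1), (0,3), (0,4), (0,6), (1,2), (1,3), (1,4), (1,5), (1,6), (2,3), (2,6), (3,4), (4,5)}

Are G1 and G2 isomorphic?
No, not isomorphic

The graphs are NOT isomorphic.

Degrees in G1: deg(0)=2, deg(1)=0, deg(2)=0, deg(3)=3, deg(4)=2, deg(5)=4, deg(6)=3.
Sorted degree sequence of G1: [4, 3, 3, 2, 2, 0, 0].
Degrees in G2: deg(0)=4, deg(1)=6, deg(2)=3, deg(3)=4, deg(4)=4, deg(5)=2, deg(6)=3.
Sorted degree sequence of G2: [6, 4, 4, 4, 3, 3, 2].
The (sorted) degree sequence is an isomorphism invariant, so since G1 and G2 have different degree sequences they cannot be isomorphic.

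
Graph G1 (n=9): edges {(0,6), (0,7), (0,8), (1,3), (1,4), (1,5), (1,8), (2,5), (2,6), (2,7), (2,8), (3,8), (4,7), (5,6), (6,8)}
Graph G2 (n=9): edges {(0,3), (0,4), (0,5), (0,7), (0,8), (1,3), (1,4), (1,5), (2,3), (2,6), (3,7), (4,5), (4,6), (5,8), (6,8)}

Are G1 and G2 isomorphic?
Yes, isomorphic

The graphs are isomorphic.
One valid mapping φ: V(G1) → V(G2): 0→8, 1→3, 2→4, 3→7, 4→2, 5→1, 6→5, 7→6, 8→0

Verify φ preserves adjacency — for each edge of G1, its image is an edge of G2:
  (0,6) → (φ(0),φ(6)) = (5,8) ∈ E(G2) ✓
  (0,7) → (φ(0),φ(7)) = (6,8) ∈ E(G2) ✓
  (0,8) → (φ(0),φ(8)) = (0,8) ∈ E(G2) ✓
  (1,3) → (φ(1),φ(3)) = (3,7) ∈ E(G2) ✓
  (1,4) → (φ(1),φ(4)) = (2,3) ∈ E(G2) ✓
  (1,5) → (φ(1),φ(5)) = (1,3) ∈ E(G2) ✓
  (1,8) → (φ(1),φ(8)) = (0,3) ∈ E(G2) ✓
  (2,5) → (φ(2),φ(5)) = (1,4) ∈ E(G2) ✓
  (2,6) → (φ(2),φ(6)) = (4,5) ∈ E(G2) ✓
  (2,7) → (φ(2),φ(7)) = (4,6) ∈ E(G2) ✓
  (2,8) → (φ(2),φ(8)) = (0,4) ∈ E(G2) ✓
  (3,8) → (φ(3),φ(8)) = (0,7) ∈ E(G2) ✓
  (4,7) → (φ(4),φ(7)) = (2,6) ∈ E(G2) ✓
  (5,6) → (φ(5),φ(6)) = (1,5) ∈ E(G2) ✓
  (6,8) → (φ(6),φ(8)) = (0,5) ∈ E(G2) ✓
All 15 edges of G1 map to edges of G2, and |E(G1)| = |E(G2)| = 15, so φ is a bijection on edges as well as vertices. Hence G1 ≅ G2.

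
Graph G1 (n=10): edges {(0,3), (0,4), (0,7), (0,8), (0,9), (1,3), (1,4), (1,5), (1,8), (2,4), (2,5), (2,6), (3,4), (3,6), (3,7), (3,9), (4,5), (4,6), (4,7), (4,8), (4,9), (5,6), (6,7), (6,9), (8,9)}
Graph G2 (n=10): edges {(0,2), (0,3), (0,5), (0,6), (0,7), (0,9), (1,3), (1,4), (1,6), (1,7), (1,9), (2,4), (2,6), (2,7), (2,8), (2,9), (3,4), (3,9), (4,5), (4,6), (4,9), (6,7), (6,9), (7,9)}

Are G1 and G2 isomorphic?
No, not isomorphic

The graphs are NOT isomorphic.

Degrees in G1: deg(0)=5, deg(1)=4, deg(2)=3, deg(3)=6, deg(4)=9, deg(5)=4, deg(6)=6, deg(7)=4, deg(8)=4, deg(9)=5.
Sorted degree sequence of G1: [9, 6, 6, 5, 5, 4, 4, 4, 4, 3].
Degrees in G2: deg(0)=6, deg(1)=5, deg(2)=6, deg(3)=4, deg(4)=6, deg(5)=2, deg(6)=6, deg(7)=5, deg(8)=1, deg(9)=7.
Sorted degree sequence of G2: [7, 6, 6, 6, 6, 5, 5, 4, 2, 1].
The (sorted) degree sequence is an isomorphism invariant, so since G1 and G2 have different degree sequences they cannot be isomorphic.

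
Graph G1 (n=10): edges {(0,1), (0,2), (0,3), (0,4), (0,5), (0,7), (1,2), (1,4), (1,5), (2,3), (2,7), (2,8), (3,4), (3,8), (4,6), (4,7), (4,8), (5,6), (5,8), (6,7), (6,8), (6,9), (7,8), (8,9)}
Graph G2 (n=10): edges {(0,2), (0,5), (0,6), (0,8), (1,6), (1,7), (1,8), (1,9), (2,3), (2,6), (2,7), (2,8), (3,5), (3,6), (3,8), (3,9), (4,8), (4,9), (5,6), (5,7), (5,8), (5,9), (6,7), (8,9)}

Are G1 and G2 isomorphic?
Yes, isomorphic

The graphs are isomorphic.
One valid mapping φ: V(G1) → V(G2): 0→6, 1→7, 2→2, 3→0, 4→5, 5→1, 6→9, 7→3, 8→8, 9→4

Verify φ preserves adjacency — for each edge of G1, its image is an edge of G2:
  (0,1) → (φ(0),φ(1)) = (6,7) ∈ E(G2) ✓
  (0,2) → (φ(0),φ(2)) = (2,6) ∈ E(G2) ✓
  (0,3) → (φ(0),φ(3)) = (0,6) ∈ E(G2) ✓
  (0,4) → (φ(0),φ(4)) = (5,6) ∈ E(G2) ✓
  (0,5) → (φ(0),φ(5)) = (1,6) ∈ E(G2) ✓
  (0,7) → (φ(0),φ(7)) = (3,6) ∈ E(G2) ✓
  (1,2) → (φ(1),φ(2)) = (2,7) ∈ E(G2) ✓
  (1,4) → (φ(1),φ(4)) = (5,7) ∈ E(G2) ✓
  (1,5) → (φ(1),φ(5)) = (1,7) ∈ E(G2) ✓
  (2,3) → (φ(2),φ(3)) = (0,2) ∈ E(G2) ✓
  (2,7) → (φ(2),φ(7)) = (2,3) ∈ E(G2) ✓
  (2,8) → (φ(2),φ(8)) = (2,8) ∈ E(G2) ✓
  (3,4) → (φ(3),φ(4)) = (0,5) ∈ E(G2) ✓
  (3,8) → (φ(3),φ(8)) = (0,8) ∈ E(G2) ✓
  (4,6) → (φ(4),φ(6)) = (5,9) ∈ E(G2) ✓
  (4,7) → (φ(4),φ(7)) = (3,5) ∈ E(G2) ✓
  (4,8) → (φ(4),φ(8)) = (5,8) ∈ E(G2) ✓
  (5,6) → (φ(5),φ(6)) = (1,9) ∈ E(G2) ✓
  (5,8) → (φ(5),φ(8)) = (1,8) ∈ E(G2) ✓
  (6,7) → (φ(6),φ(7)) = (3,9) ∈ E(G2) ✓
  (6,8) → (φ(6),φ(8)) = (8,9) ∈ E(G2) ✓
  (6,9) → (φ(6),φ(9)) = (4,9) ∈ E(G2) ✓
  (7,8) → (φ(7),φ(8)) = (3,8) ∈ E(G2) ✓
  (8,9) → (φ(8),φ(9)) = (4,8) ∈ E(G2) ✓
All 24 edges of G1 map to edges of G2, and |E(G1)| = |E(G2)| = 24, so φ is a bijection on edges as well as vertices. Hence G1 ≅ G2.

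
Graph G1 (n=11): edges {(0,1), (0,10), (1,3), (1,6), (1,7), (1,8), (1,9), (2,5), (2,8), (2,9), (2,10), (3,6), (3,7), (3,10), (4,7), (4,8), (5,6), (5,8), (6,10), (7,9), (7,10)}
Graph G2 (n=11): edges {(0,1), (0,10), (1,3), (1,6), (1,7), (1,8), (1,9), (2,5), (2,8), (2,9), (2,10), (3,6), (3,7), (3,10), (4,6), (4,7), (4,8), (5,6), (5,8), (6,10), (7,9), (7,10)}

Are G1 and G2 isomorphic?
No, not isomorphic

The graphs are NOT isomorphic.

Counting edges: G1 has 21 edge(s); G2 has 22 edge(s).
Edge count is an isomorphism invariant (a bijection on vertices induces a bijection on edges), so differing edge counts rule out isomorphism.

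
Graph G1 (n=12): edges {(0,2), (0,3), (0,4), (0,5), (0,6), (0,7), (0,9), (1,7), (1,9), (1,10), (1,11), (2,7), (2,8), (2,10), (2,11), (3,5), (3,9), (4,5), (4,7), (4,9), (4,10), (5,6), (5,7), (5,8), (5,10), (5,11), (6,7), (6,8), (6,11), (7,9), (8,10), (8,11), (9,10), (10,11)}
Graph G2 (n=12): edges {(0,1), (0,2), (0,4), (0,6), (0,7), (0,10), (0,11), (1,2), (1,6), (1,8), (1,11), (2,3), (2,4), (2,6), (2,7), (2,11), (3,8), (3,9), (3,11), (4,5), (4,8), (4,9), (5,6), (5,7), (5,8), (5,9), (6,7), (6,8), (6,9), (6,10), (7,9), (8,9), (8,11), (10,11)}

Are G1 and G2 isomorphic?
Yes, isomorphic

The graphs are isomorphic.
One valid mapping φ: V(G1) → V(G2): 0→0, 1→3, 2→4, 3→10, 4→1, 5→6, 6→7, 7→2, 8→5, 9→11, 10→8, 11→9

Verify φ preserves adjacency — for each edge of G1, its image is an edge of G2:
  (0,2) → (φ(0),φ(2)) = (0,4) ∈ E(G2) ✓
  (0,3) → (φ(0),φ(3)) = (0,10) ∈ E(G2) ✓
  (0,4) → (φ(0),φ(4)) = (0,1) ∈ E(G2) ✓
  (0,5) → (φ(0),φ(5)) = (0,6) ∈ E(G2) ✓
  (0,6) → (φ(0),φ(6)) = (0,7) ∈ E(G2) ✓
  (0,7) → (φ(0),φ(7)) = (0,2) ∈ E(G2) ✓
  (0,9) → (φ(0),φ(9)) = (0,11) ∈ E(G2) ✓
  (1,7) → (φ(1),φ(7)) = (2,3) ∈ E(G2) ✓
  (1,9) → (φ(1),φ(9)) = (3,11) ∈ E(G2) ✓
  (1,10) → (φ(1),φ(10)) = (3,8) ∈ E(G2) ✓
  (1,11) → (φ(1),φ(11)) = (3,9) ∈ E(G2) ✓
  (2,7) → (φ(2),φ(7)) = (2,4) ∈ E(G2) ✓
  (2,8) → (φ(2),φ(8)) = (4,5) ∈ E(G2) ✓
  (2,10) → (φ(2),φ(10)) = (4,8) ∈ E(G2) ✓
  (2,11) → (φ(2),φ(11)) = (4,9) ∈ E(G2) ✓
  (3,5) → (φ(3),φ(5)) = (6,10) ∈ E(G2) ✓
  (3,9) → (φ(3),φ(9)) = (10,11) ∈ E(G2) ✓
  (4,5) → (φ(4),φ(5)) = (1,6) ∈ E(G2) ✓
  (4,7) → (φ(4),φ(7)) = (1,2) ∈ E(G2) ✓
  (4,9) → (φ(4),φ(9)) = (1,11) ∈ E(G2) ✓
  (4,10) → (φ(4),φ(10)) = (1,8) ∈ E(G2) ✓
  (5,6) → (φ(5),φ(6)) = (6,7) ∈ E(G2) ✓
  (5,7) → (φ(5),φ(7)) = (2,6) ∈ E(G2) ✓
  (5,8) → (φ(5),φ(8)) = (5,6) ∈ E(G2) ✓
  (5,10) → (φ(5),φ(10)) = (6,8) ∈ E(G2) ✓
  (5,11) → (φ(5),φ(11)) = (6,9) ∈ E(G2) ✓
  (6,7) → (φ(6),φ(7)) = (2,7) ∈ E(G2) ✓
  (6,8) → (φ(6),φ(8)) = (5,7) ∈ E(G2) ✓
  (6,11) → (φ(6),φ(11)) = (7,9) ∈ E(G2) ✓
  (7,9) → (φ(7),φ(9)) = (2,11) ∈ E(G2) ✓
  (8,10) → (φ(8),φ(10)) = (5,8) ∈ E(G2) ✓
  (8,11) → (φ(8),φ(11)) = (5,9) ∈ E(G2) ✓
  (9,10) → (φ(9),φ(10)) = (8,11) ∈ E(G2) ✓
  (10,11) → (φ(10),φ(11)) = (8,9) ∈ E(G2) ✓
All 34 edges of G1 map to edges of G2, and |E(G1)| = |E(G2)| = 34, so φ is a bijection on edges as well as vertices. Hence G1 ≅ G2.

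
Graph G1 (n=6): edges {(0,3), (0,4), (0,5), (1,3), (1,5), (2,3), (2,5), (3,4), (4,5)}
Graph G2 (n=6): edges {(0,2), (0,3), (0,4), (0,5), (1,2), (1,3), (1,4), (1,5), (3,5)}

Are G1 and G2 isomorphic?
Yes, isomorphic

The graphs are isomorphic.
One valid mapping φ: V(G1) → V(G2): 0→3, 1→2, 2→4, 3→0, 4→5, 5→1

Verify φ preserves adjacency — for each edge of G1, its image is an edge of G2:
  (0,3) → (φ(0),φ(3)) = (0,3) ∈ E(G2) ✓
  (0,4) → (φ(0),φ(4)) = (3,5) ∈ E(G2) ✓
  (0,5) → (φ(0),φ(5)) = (1,3) ∈ E(G2) ✓
  (1,3) → (φ(1),φ(3)) = (0,2) ∈ E(G2) ✓
  (1,5) → (φ(1),φ(5)) = (1,2) ∈ E(G2) ✓
  (2,3) → (φ(2),φ(3)) = (0,4) ∈ E(G2) ✓
  (2,5) → (φ(2),φ(5)) = (1,4) ∈ E(G2) ✓
  (3,4) → (φ(3),φ(4)) = (0,5) ∈ E(G2) ✓
  (4,5) → (φ(4),φ(5)) = (1,5) ∈ E(G2) ✓
All 9 edges of G1 map to edges of G2, and |E(G1)| = |E(G2)| = 9, so φ is a bijection on edges as well as vertices. Hence G1 ≅ G2.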